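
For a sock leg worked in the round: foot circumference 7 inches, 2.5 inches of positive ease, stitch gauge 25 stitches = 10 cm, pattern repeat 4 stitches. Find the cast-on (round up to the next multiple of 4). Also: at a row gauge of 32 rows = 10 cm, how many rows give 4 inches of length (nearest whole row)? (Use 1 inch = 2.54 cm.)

Finished = 7 + 2.5 = 9.5 inches.
9.5 inches × 2.54 = 24.13 cm.
25/10 = 2.5 sts per cm; 24.13 × 2.5 = 60.33 sts.
Next multiple of 4 → 64.
4 inches = 10.16 cm; × 3.2 = 32.51 → 33 rows.

Cast on 64 stitches; work 33 rows.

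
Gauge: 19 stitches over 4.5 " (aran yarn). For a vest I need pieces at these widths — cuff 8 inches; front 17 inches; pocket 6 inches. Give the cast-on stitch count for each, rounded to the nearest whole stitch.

cuff 34; front 72; pocket 25.

Rate = 19/4.5 = 4.222 sts per in.
cuff: 8 × 4.222 = 33.78 → 34.
front: 17 × 4.222 = 71.78 → 72.
pocket: 6 × 4.222 = 25.33 → 25.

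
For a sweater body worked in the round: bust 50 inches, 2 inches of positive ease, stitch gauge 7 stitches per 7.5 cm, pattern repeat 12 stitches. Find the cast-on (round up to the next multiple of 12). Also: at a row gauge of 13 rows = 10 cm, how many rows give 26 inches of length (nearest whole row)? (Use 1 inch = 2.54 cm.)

Cast on 132 stitches; work 86 rows.

Finished = 50 + 2 = 52 inches.
52 inches × 2.54 = 132.08 cm.
7/7.5 = 0.933 sts per cm; 132.08 × 0.933 = 123.27 sts.
Next multiple of 12 → 132.
26 inches = 66.04 cm; × 1.3 = 85.85 → 86 rows.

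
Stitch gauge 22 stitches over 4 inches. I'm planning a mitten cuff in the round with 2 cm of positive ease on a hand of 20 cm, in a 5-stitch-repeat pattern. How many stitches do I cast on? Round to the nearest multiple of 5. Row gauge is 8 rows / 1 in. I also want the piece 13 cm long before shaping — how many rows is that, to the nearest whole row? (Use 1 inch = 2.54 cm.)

Finished = 20 + 2 = 22 cm.
22 cm × 1/2.54 = 8.66 inches.
22/4 = 5.5 sts per in; 8.66 × 5.5 = 47.64 sts.
Nearest multiple of 5 → 50.
13 cm = 5.12 inches; × 8 = 40.94 → 41 rows.

Cast on 50 stitches; work 41 rows.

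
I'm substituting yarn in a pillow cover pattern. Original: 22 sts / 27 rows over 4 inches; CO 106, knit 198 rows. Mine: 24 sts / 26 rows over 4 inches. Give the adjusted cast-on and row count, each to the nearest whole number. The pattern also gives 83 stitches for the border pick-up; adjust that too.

Cast on 116 stitches; work 191 rows; border pick-up 91 stitches.

Stitches: 106 × 24/22 = 115.64 → 116.
Rows: 198 × 26/27 = 190.67 → 191.
border pick-up: 83 × 24/22 = 90.55 → 91.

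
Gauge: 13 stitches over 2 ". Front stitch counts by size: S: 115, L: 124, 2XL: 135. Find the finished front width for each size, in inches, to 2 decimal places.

13/2 = 6.5 sts per in.
S: 115 / 6.5 = 17.692 → 17.69 in.
L: 124 / 6.5 = 19.077 → 19.08 in.
2XL: 135 / 6.5 = 20.769 → 20.77 in.

S 17.69 inches; L 19.08 inches; 2XL 20.77 inches.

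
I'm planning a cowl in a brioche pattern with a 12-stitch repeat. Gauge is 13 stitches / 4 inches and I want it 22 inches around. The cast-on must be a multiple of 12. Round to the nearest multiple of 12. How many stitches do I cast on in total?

72 stitches.

13 / 4 = 3.25 sts per inch.
22 × 3.25 = 71.50 sts.
Nearest multiple of 12: 72.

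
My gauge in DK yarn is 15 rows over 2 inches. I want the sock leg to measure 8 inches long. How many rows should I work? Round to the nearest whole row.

15 rows / 2 in = 7.5 rows per inch.
8 × 7.5 = 60.00 rows.

Work 60 rows.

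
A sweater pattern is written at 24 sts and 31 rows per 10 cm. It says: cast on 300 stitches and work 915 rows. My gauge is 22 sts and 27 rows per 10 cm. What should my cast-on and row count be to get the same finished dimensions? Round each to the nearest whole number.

Cast on 275 stitches; work 797 rows.

Stitches: 300 × 22/24 = 275.00 → 275.
Rows: 915 × 27/31 = 796.94 → 797.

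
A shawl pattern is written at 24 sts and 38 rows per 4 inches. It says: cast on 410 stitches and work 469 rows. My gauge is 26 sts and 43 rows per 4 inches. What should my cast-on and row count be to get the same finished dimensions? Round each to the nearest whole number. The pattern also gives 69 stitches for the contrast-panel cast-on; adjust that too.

Stitches: 410 × 26/24 = 444.17 → 444.
Rows: 469 × 43/38 = 530.71 → 531.
contrast-panel cast-on: 69 × 26/24 = 74.75 → 75.

Cast on 444 stitches; work 531 rows; contrast-panel cast-on 75 stitches.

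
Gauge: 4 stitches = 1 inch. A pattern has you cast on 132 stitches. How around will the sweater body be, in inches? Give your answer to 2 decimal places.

4 stitches / 1 inch = 4 stitches per inch.
132 / 4 = 33.000 inches.

33.00 inches.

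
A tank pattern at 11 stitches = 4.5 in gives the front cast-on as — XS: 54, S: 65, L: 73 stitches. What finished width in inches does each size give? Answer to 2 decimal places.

11/4.5 = 2.444 sts per in.
XS: 54 / 2.444 = 22.091 → 22.09 in.
S: 65 / 2.444 = 26.591 → 26.59 in.
L: 73 / 2.444 = 29.864 → 29.86 in.

XS 22.09 inches; S 26.59 inches; L 29.86 inches.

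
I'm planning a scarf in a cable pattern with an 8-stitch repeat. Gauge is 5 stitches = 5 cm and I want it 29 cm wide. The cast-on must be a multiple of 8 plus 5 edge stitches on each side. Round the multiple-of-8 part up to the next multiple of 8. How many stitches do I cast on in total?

5 / 5 = 1 sts per cm.
29 × 1 = 29.00 sts.
Less 10 edge sts → 19.00 for the repeat.
Next multiple of 8: 24.
Add back 10 edge sts → 34.

CO 34 sts.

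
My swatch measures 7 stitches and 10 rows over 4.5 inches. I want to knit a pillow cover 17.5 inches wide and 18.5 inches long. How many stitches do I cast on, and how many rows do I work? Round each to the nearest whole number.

Stitch gauge = 7/4.5 = 1.556 sts/in; 17.5 × 1.556 = 27.22 → 27 sts.
Row gauge = 10/4.5 = 2.222 rows/in; 18.5 × 2.222 = 41.11 → 41 rows.

Cast on 27 stitches and work 41 rows.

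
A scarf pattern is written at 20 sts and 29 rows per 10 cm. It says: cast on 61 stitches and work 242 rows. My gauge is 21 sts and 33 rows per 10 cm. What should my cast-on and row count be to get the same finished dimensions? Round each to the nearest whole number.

Cast on 64 stitches; work 275 rows.

Stitches: 61 × 21/20 = 64.05 → 64.
Rows: 242 × 33/29 = 275.38 → 275.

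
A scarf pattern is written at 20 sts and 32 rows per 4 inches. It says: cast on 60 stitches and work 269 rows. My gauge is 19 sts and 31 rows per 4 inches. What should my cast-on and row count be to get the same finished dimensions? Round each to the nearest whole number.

Stitches: 60 × 19/20 = 57.00 → 57.
Rows: 269 × 31/32 = 260.59 → 261.

Cast on 57 stitches; work 261 rows.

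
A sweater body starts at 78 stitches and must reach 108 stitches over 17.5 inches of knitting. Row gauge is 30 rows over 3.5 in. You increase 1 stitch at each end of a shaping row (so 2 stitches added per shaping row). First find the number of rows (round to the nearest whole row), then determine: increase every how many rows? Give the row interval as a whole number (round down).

Rows = 17.5 × 8.571 = 150.0 → 150 rows.
Stitches to add: 30 → 15 shaping rows (at 2 st each).
150 / 15 = 10.00 → every 10 rows.

Increase every 10th row.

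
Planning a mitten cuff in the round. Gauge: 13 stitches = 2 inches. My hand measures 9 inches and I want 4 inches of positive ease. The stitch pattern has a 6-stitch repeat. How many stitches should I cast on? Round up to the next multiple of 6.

Cast on 90 stitches.

Finished = 9 + 4 = 13 inches.
13 / 2 = 6.5 sts/in.
13 × 6.5 = 84.50 sts.
Next multiple of 6: 90.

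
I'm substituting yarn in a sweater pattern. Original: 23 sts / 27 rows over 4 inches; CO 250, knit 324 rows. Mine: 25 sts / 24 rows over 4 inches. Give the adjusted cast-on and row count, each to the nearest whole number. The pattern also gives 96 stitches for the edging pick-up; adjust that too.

Stitches: 250 × 25/23 = 271.74 → 272.
Rows: 324 × 24/27 = 288.00 → 288.
edging pick-up: 96 × 25/23 = 104.35 → 104.

Cast on 272 stitches; work 288 rows; edging pick-up 104 stitches.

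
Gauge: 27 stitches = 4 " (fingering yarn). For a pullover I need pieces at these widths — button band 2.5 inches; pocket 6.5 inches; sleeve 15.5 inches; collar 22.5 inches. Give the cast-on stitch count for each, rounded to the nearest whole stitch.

Rate = 27/4 = 6.75 sts per in.
button band: 2.5 × 6.75 = 16.88 → 17.
pocket: 6.5 × 6.75 = 43.88 → 44.
sleeve: 15.5 × 6.75 = 104.62 → 105.
collar: 22.5 × 6.75 = 151.88 → 152.

button band 17; pocket 44; sleeve 105; collar 152.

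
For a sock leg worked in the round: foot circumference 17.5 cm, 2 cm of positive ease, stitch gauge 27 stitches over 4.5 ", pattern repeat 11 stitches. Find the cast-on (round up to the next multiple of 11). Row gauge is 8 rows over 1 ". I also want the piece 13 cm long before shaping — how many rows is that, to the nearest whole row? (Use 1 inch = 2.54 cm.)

Finished = 17.5 + 2 = 19.5 cm.
19.5 cm × 1/2.54 = 7.68 inches.
27/4.5 = 6 sts per in; 7.68 × 6 = 46.06 sts.
Next multiple of 11 → 55.
13 cm = 5.12 inches; × 8 = 40.94 → 41 rows.

Cast on 55 stitches; work 41 rows.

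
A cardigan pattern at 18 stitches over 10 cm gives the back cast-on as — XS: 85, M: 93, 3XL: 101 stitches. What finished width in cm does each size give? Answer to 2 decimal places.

XS 47.22 cm; M 51.67 cm; 3XL 56.11 cm.

18/10 = 1.8 sts per cm.
XS: 85 / 1.8 = 47.222 → 47.22 cm.
M: 93 / 1.8 = 51.667 → 51.67 cm.
3XL: 101 / 1.8 = 56.111 → 56.11 cm.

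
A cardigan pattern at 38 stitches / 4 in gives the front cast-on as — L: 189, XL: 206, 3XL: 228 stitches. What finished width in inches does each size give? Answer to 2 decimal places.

38/4 = 9.5 sts per in.
L: 189 / 9.5 = 19.895 → 19.89 in.
XL: 206 / 9.5 = 21.684 → 21.68 in.
3XL: 228 / 9.5 = 24.000 → 24.00 in.

L 19.89 inches; XL 21.68 inches; 3XL 24.00 inches.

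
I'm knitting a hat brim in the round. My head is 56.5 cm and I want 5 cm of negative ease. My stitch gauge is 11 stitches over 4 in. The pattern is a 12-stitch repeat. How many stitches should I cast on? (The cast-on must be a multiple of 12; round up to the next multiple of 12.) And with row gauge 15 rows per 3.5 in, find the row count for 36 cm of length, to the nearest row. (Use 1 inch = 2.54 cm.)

Finished = 56.5 − 5 = 51.5 cm.
51.5 cm × 1/2.54 = 20.28 inches.
11/4 = 2.75 sts per in; 20.28 × 2.75 = 55.76 sts.
Next multiple of 12 → 60.
36 cm = 14.17 inches; × 4.286 = 60.74 → 61 rows.

Cast on 60 stitches; work 61 rows.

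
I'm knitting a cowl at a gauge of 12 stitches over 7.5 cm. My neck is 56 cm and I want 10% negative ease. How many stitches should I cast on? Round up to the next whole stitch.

CO 81 sts.

Finished = 56 × 0.90 = 50.40 cm.
12 / 7.5 = 1.6 sts per cm.
50.40 × 1.6 = 80.64 sts.
→ 81 sts.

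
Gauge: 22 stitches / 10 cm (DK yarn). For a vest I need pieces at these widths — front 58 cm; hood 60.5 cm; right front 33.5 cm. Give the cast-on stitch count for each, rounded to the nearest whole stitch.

front 128; hood 133; right front 74.

Rate = 22/10 = 2.2 sts per cm.
front: 58 × 2.2 = 127.60 → 128.
hood: 60.5 × 2.2 = 133.10 → 133.
right front: 33.5 × 2.2 = 73.70 → 74.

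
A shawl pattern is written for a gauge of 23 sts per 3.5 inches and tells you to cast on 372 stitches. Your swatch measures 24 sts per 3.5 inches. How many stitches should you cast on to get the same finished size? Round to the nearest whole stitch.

Scale factor = 24 / 23 = 1.043.
372 × 24 / 23 = 388.17 sts.
→ 388 sts.

Cast on 388 stitches.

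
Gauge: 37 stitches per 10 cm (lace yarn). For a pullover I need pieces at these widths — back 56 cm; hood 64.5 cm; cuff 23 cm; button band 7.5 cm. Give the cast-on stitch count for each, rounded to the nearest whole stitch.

Rate = 37/10 = 3.7 sts per cm.
back: 56 × 3.7 = 207.20 → 207.
hood: 64.5 × 3.7 = 238.65 → 239.
cuff: 23 × 3.7 = 85.10 → 85.
button band: 7.5 × 3.7 = 27.75 → 28.

back 207; hood 239; cuff 85; button band 28.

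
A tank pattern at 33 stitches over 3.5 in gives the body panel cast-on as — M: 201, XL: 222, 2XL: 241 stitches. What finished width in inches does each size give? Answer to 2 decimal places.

M 21.32 inches; XL 23.55 inches; 2XL 25.56 inches.

33/3.5 = 9.429 sts per in.
M: 201 / 9.429 = 21.318 → 21.32 in.
XL: 222 / 9.429 = 23.545 → 23.55 in.
2XL: 241 / 9.429 = 25.561 → 25.56 in.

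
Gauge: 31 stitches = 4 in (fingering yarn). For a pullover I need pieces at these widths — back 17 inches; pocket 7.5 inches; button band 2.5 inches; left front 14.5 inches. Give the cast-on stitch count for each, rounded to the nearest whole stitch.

Rate = 31/4 = 7.75 sts per in.
back: 17 × 7.75 = 131.75 → 132.
pocket: 7.5 × 7.75 = 58.12 → 58.
button band: 2.5 × 7.75 = 19.38 → 19.
left front: 14.5 × 7.75 = 112.38 → 112.

back 132; pocket 58; button band 19; left front 112.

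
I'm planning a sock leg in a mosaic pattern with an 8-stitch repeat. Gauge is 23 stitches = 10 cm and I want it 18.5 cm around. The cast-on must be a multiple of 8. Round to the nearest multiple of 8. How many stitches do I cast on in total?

CO 40 sts.

23 / 10 = 2.3 sts per cm.
18.5 × 2.3 = 42.55 sts.
Nearest multiple of 8: 40.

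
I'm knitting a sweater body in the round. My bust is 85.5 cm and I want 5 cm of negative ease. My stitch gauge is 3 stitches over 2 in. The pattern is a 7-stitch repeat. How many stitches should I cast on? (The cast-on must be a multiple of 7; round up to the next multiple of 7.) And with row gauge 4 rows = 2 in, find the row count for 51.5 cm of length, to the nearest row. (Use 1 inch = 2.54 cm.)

Cast on 49 stitches; work 41 rows.

Finished = 85.5 − 5 = 80.5 cm.
80.5 cm × 1/2.54 = 31.69 inches.
3/2 = 1.5 sts per in; 31.69 × 1.5 = 47.54 sts.
Next multiple of 7 → 49.
51.5 cm = 20.28 inches; × 2 = 40.55 → 41 rows.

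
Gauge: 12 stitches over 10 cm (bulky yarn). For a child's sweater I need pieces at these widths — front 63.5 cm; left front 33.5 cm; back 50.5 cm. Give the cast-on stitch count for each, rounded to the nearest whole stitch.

front 76; left front 40; back 61.

Rate = 12/10 = 1.2 sts per cm.
front: 63.5 × 1.2 = 76.20 → 76.
left front: 33.5 × 1.2 = 40.20 → 40.
back: 50.5 × 1.2 = 60.60 → 61.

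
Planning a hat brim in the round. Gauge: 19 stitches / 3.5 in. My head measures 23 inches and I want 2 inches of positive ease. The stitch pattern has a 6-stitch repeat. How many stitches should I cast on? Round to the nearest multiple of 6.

138 stitches.

Finished = 23 + 2 = 25 inches.
19 / 3.5 = 5.429 sts/in.
25 × 5.429 = 135.71 sts.
Nearest multiple of 6: 138.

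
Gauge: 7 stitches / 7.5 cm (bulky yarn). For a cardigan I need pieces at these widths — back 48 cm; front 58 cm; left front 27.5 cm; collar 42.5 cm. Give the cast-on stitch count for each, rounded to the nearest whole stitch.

Rate = 7/7.5 = 0.933 sts per cm.
back: 48 × 0.933 = 44.80 → 45.
front: 58 × 0.933 = 54.13 → 54.
left front: 27.5 × 0.933 = 25.67 → 26.
collar: 42.5 × 0.933 = 39.67 → 40.

back 45; front 54; left front 26; collar 40.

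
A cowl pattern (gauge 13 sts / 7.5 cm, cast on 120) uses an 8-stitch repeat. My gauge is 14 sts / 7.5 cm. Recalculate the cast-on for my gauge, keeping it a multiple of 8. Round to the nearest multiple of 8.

120 × 14 / 13 = 129.23.
Nearest multiple of 8: 128.

128 stitches.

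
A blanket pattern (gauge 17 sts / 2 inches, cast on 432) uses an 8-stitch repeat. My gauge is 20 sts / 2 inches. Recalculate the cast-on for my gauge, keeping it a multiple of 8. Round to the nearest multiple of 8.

432 × 20 / 17 = 508.24.
Nearest multiple of 8: 512.

Cast on 512 stitches.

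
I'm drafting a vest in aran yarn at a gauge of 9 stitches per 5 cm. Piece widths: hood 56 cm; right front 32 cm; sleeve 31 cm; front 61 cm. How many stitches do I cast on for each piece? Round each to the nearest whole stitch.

hood 101; right front 58; sleeve 56; front 110.

Rate = 9/5 = 1.8 sts per cm.
hood: 56 × 1.8 = 100.80 → 101.
right front: 32 × 1.8 = 57.60 → 58.
sleeve: 31 × 1.8 = 55.80 → 56.
front: 61 × 1.8 = 109.80 → 110.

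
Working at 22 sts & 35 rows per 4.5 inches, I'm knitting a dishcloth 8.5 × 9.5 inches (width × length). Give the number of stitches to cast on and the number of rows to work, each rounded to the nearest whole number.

Cast on 42 stitches and work 74 rows.

Stitch gauge = 22/4.5 = 4.889 sts/in; 8.5 × 4.889 = 41.56 → 42 sts.
Row gauge = 35/4.5 = 7.778 rows/in; 9.5 × 7.778 = 73.89 → 74 rows.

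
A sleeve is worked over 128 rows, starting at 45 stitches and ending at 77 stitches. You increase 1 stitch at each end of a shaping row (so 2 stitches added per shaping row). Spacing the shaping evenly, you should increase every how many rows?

Increase every 8th row.

Stitches to add: |77 − 45| = 32.
Shaping rows needed: 32 / 2 = 16.
128 rows / 16 = every 8 rows.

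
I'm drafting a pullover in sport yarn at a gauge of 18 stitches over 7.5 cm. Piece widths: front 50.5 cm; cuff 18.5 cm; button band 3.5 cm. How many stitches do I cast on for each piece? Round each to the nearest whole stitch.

Rate = 18/7.5 = 2.4 sts per cm.
front: 50.5 × 2.4 = 121.20 → 121.
cuff: 18.5 × 2.4 = 44.40 → 44.
button band: 3.5 × 2.4 = 8.40 → 8.

front 121; cuff 44; button band 8.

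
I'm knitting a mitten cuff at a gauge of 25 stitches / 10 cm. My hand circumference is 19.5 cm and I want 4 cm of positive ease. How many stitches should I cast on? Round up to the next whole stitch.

Finished = 19.5 + 4 = 23.5 cm.
25 / 10 = 2.5 sts per cm.
23.50 × 2.5 = 58.75 sts.
→ 59 sts.

CO 59 sts.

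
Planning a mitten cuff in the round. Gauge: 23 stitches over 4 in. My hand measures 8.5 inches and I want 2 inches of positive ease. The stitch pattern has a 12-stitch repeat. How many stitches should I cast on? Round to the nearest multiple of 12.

60 stitches.

Finished = 8.5 + 2 = 10.5 inches.
23 / 4 = 5.75 sts/in.
10.5 × 5.75 = 60.38 sts.
Nearest multiple of 12: 60.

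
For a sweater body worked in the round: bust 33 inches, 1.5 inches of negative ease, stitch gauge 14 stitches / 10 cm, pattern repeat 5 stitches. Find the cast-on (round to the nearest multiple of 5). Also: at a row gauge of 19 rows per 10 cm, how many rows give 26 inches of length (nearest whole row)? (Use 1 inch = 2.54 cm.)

Cast on 110 stitches; work 125 rows.

Finished = 33 − 1.5 = 31.5 inches.
31.5 inches × 2.54 = 80.01 cm.
14/10 = 1.4 sts per cm; 80.01 × 1.4 = 112.01 sts.
Nearest multiple of 5 → 110.
26 inches = 66.04 cm; × 1.9 = 125.48 → 125 rows.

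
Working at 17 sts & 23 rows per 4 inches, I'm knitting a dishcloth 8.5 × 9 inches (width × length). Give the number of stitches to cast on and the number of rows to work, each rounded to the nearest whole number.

Stitch gauge = 17/4 = 4.25 sts/in; 8.5 × 4.25 = 36.12 → 36 sts.
Row gauge = 23/4 = 5.75 rows/in; 9 × 5.75 = 51.75 → 52 rows.

Cast on 36 stitches and work 52 rows.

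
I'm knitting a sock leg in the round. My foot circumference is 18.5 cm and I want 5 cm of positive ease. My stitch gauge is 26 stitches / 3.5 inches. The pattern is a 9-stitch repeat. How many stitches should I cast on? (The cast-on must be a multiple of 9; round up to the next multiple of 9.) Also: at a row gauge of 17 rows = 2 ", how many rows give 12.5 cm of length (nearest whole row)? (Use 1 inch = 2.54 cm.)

Finished = 18.5 + 5 = 23.5 cm.
23.5 cm × 1/2.54 = 9.25 inches.
26/3.5 = 7.429 sts per in; 9.25 × 7.429 = 68.73 sts.
Next multiple of 9 → 72.
12.5 cm = 4.92 inches; × 8.5 = 41.83 → 42 rows.

Cast on 72 stitches; work 42 rows.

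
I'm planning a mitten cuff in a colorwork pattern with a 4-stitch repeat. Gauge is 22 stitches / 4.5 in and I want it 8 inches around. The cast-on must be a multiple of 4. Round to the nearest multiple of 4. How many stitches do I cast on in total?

22 / 4.5 = 4.889 sts per inch.
8 × 4.889 = 39.11 sts.
Nearest multiple of 4: 40.

Cast on 40 stitches.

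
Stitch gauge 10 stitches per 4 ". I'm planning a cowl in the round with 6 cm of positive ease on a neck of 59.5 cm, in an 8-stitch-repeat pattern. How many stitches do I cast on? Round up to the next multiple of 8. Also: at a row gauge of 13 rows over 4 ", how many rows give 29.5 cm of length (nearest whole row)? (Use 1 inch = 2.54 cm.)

Cast on 72 stitches; work 38 rows.

Finished = 59.5 + 6 = 65.5 cm.
65.5 cm × 1/2.54 = 25.79 inches.
10/4 = 2.5 sts per in; 25.79 × 2.5 = 64.47 sts.
Next multiple of 8 → 72.
29.5 cm = 11.61 inches; × 3.25 = 37.75 → 38 rows.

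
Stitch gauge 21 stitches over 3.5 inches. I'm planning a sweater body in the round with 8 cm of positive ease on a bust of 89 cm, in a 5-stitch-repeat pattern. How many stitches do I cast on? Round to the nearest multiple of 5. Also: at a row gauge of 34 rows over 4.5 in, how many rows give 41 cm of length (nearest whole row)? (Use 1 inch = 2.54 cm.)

Finished = 89 + 8 = 97 cm.
97 cm × 1/2.54 = 38.19 inches.
21/3.5 = 6 sts per in; 38.19 × 6 = 229.13 sts.
Nearest multiple of 5 → 230.
41 cm = 16.14 inches; × 7.556 = 121.96 → 122 rows.

Cast on 230 stitches; work 122 rows.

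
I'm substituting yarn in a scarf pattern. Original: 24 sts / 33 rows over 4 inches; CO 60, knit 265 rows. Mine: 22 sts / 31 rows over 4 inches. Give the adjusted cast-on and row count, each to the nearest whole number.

Stitches: 60 × 22/24 = 55.00 → 55.
Rows: 265 × 31/33 = 248.94 → 249.

Cast on 55 stitches; work 249 rows.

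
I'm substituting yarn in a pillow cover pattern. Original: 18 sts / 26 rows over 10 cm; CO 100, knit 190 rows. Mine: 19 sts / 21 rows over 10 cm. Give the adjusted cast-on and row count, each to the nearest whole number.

Stitches: 100 × 19/18 = 105.56 → 106.
Rows: 190 × 21/26 = 153.46 → 153.

Cast on 106 stitches; work 153 rows.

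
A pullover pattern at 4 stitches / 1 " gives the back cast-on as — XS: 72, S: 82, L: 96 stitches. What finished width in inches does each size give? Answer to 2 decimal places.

XS 18.00 inches; S 20.50 inches; L 24.00 inches.

4/1 = 4 sts per in.
XS: 72 / 4 = 18.000 → 18.00 in.
S: 82 / 4 = 20.500 → 20.50 in.
L: 96 / 4 = 24.000 → 24.00 in.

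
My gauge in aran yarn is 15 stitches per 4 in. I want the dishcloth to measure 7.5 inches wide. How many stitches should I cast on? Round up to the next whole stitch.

Cast on 29 stitches.

15 stitches / 4 in = 3.75 stitches per inch.
7.5 × 3.75 = 28.12 stitches.
Round up → 29.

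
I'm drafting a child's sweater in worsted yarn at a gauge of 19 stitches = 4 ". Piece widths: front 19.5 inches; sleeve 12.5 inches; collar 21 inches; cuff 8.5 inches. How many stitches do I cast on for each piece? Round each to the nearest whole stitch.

front 93; sleeve 59; collar 100; cuff 40.

Rate = 19/4 = 4.75 sts per in.
front: 19.5 × 4.75 = 92.62 → 93.
sleeve: 12.5 × 4.75 = 59.38 → 59.
collar: 21 × 4.75 = 99.75 → 100.
cuff: 8.5 × 4.75 = 40.38 → 40.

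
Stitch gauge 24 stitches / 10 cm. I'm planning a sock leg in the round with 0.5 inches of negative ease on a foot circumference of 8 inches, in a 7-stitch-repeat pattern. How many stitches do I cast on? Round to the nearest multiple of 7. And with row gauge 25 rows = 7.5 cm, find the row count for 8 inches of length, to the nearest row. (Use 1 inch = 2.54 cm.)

Finished = 8 − 0.5 = 7.5 inches.
7.5 inches × 2.54 = 19.05 cm.
24/10 = 2.4 sts per cm; 19.05 × 2.4 = 45.72 sts.
Nearest multiple of 7 → 49.
8 inches = 20.32 cm; × 3.333 = 67.73 → 68 rows.

Cast on 49 stitches; work 68 rows.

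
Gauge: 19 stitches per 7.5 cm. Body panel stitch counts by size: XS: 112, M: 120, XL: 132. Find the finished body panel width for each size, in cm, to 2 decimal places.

XS 44.21 cm; M 47.37 cm; XL 52.11 cm.

19/7.5 = 2.533 sts per cm.
XS: 112 / 2.533 = 44.211 → 44.21 cm.
M: 120 / 2.533 = 47.368 → 47.37 cm.
XL: 132 / 2.533 = 52.105 → 52.11 cm.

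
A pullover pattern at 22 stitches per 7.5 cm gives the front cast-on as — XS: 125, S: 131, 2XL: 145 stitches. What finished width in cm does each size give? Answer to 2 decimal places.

XS 42.61 cm; S 44.66 cm; 2XL 49.43 cm.

22/7.5 = 2.933 sts per cm.
XS: 125 / 2.933 = 42.614 → 42.61 cm.
S: 131 / 2.933 = 44.659 → 44.66 cm.
2XL: 145 / 2.933 = 49.432 → 49.43 cm.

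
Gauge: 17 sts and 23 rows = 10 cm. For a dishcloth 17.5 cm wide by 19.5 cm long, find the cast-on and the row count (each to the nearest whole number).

Stitch gauge = 17/10 = 1.7 sts/cm; 17.5 × 1.7 = 29.75 → 30 sts.
Row gauge = 23/10 = 2.3 rows/cm; 19.5 × 2.3 = 44.85 → 45 rows.

Cast on 30 stitches and work 45 rows.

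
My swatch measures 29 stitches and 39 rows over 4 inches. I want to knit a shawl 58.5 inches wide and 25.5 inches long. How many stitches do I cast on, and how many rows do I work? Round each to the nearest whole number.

Stitch gauge = 29/4 = 7.25 sts/in; 58.5 × 7.25 = 424.12 → 424 sts.
Row gauge = 39/4 = 9.75 rows/in; 25.5 × 9.75 = 248.62 → 249 rows.

Cast on 424 stitches and work 249 rows.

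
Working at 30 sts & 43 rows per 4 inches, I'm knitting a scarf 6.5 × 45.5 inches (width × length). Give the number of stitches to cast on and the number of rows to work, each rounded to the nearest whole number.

Stitch gauge = 30/4 = 7.5 sts/in; 6.5 × 7.5 = 48.75 → 49 sts.
Row gauge = 43/4 = 10.75 rows/in; 45.5 × 10.75 = 489.12 → 489 rows.

Cast on 49 stitches and work 489 rows.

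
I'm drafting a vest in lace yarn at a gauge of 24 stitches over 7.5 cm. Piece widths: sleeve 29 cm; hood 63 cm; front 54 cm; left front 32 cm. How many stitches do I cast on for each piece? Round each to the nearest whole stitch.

sleeve 93; hood 202; front 173; left front 102.

Rate = 24/7.5 = 3.2 sts per cm.
sleeve: 29 × 3.2 = 92.80 → 93.
hood: 63 × 3.2 = 201.60 → 202.
front: 54 × 3.2 = 172.80 → 173.
left front: 32 × 3.2 = 102.40 → 102.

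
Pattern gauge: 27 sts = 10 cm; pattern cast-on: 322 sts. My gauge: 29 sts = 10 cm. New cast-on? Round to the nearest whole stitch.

Scale factor = 29 / 27 = 1.074.
322 × 29 / 27 = 345.85 sts.
→ 346 sts.

346 stitches.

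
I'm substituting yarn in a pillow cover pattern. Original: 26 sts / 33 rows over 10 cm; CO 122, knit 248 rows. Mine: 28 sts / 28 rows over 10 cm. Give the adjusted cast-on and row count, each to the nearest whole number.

Stitches: 122 × 28/26 = 131.38 → 131.
Rows: 248 × 28/33 = 210.42 → 210.

Cast on 131 stitches; work 210 rows.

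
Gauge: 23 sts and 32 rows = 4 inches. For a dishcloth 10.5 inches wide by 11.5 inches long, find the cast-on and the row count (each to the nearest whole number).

Cast on 60 stitches and work 92 rows.

Stitch gauge = 23/4 = 5.75 sts/in; 10.5 × 5.75 = 60.38 → 60 sts.
Row gauge = 32/4 = 8 rows/in; 11.5 × 8 = 92.00 → 92 rows.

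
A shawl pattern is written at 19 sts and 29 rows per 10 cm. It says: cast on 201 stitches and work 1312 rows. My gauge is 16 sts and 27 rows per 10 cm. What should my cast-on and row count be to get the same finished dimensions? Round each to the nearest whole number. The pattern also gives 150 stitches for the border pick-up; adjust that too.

Stitches: 201 × 16/19 = 169.26 → 169.
Rows: 1312 × 27/29 = 1221.52 → 1222.
border pick-up: 150 × 16/19 = 126.32 → 126.

Cast on 169 stitches; work 1222 rows; border pick-up 126 stitches.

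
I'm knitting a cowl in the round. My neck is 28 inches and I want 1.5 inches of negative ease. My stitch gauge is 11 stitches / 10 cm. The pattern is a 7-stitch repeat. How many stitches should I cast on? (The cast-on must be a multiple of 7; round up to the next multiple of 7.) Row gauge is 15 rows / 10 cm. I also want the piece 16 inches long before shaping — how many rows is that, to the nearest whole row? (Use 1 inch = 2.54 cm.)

Cast on 77 stitches; work 61 rows.

Finished = 28 − 1.5 = 26.5 inches.
26.5 inches × 2.54 = 67.31 cm.
11/10 = 1.1 sts per cm; 67.31 × 1.1 = 74.04 sts.
Next multiple of 7 → 77.
16 inches = 40.64 cm; × 1.5 = 60.96 → 61 rows.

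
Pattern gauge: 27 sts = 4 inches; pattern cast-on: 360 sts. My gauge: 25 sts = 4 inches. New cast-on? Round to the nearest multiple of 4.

332 stitches.

Scale factor = 25 / 27 = 0.926.
360 × 25 / 27 = 333.33 sts.
→ 332 sts.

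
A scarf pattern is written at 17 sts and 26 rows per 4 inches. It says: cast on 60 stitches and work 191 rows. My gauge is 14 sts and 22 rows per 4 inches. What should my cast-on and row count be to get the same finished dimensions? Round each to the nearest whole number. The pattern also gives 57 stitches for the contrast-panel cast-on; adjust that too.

Stitches: 60 × 14/17 = 49.41 → 49.
Rows: 191 × 22/26 = 161.62 → 162.
contrast-panel cast-on: 57 × 14/17 = 46.94 → 47.

Cast on 49 stitches; work 162 rows; contrast-panel cast-on 47 stitches.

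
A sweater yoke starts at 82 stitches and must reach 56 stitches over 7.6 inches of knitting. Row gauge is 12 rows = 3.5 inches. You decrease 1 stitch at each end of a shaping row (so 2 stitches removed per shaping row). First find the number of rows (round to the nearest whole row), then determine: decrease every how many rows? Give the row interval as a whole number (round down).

Rows = 7.6 × 3.429 = 26.1 → 26 rows.
Stitches to remove: 26 → 13 shaping rows (at 2 st each).
26 / 13 = 2.00 → every 2 rows.

Decrease every 2nd row.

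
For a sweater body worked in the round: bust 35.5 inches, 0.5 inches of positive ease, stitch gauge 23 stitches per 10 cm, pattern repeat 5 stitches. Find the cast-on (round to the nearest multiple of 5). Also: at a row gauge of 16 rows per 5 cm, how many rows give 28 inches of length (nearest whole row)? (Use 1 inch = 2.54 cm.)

Cast on 210 stitches; work 228 rows.

Finished = 35.5 + 0.5 = 36 inches.
36 inches × 2.54 = 91.44 cm.
23/10 = 2.3 sts per cm; 91.44 × 2.3 = 210.31 sts.
Nearest multiple of 5 → 210.
28 inches = 71.12 cm; × 3.2 = 227.58 → 228 rows.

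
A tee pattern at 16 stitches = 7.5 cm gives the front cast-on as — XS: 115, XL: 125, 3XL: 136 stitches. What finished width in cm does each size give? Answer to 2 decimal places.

16/7.5 = 2.133 sts per cm.
XS: 115 / 2.133 = 53.906 → 53.91 cm.
XL: 125 / 2.133 = 58.594 → 58.59 cm.
3XL: 136 / 2.133 = 63.750 → 63.75 cm.

XS 53.91 cm; XL 58.59 cm; 3XL 63.75 cm.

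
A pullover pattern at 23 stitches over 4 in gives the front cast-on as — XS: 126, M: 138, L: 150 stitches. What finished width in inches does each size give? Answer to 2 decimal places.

XS 21.91 inches; M 24.00 inches; L 26.09 inches.

23/4 = 5.75 sts per in.
XS: 126 / 5.75 = 21.913 → 21.91 in.
M: 138 / 5.75 = 24.000 → 24.00 in.
L: 150 / 5.75 = 26.087 → 26.09 in.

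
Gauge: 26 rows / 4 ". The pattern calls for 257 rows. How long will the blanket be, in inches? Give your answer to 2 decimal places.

39.54 inches.

26 rows / 4 inch = 6.5 rows per inch.
257 / 6.5 = 39.538 inches.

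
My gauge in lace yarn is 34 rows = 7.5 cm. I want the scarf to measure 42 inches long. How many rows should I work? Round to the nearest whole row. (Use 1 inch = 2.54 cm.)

Knit 484 rows.

42 in = 106.68 cm.
34 rows / 7.5 cm = 4.533 rows per cm.
106.68 × 4.533 = 483.62 rows.
Round to nearest → 484.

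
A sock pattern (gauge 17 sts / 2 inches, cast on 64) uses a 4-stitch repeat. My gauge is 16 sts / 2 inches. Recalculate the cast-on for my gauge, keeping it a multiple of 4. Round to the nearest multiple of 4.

64 × 16 / 17 = 60.24.
Nearest multiple of 4: 60.

Cast on 60 stitches.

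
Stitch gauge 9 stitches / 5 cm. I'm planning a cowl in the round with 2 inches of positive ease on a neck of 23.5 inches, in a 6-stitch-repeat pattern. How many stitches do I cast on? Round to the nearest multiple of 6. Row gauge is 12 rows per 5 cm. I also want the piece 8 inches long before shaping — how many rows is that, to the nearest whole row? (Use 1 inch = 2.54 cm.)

Cast on 114 stitches; work 49 rows.

Finished = 23.5 + 2 = 25.5 inches.
25.5 inches × 2.54 = 64.77 cm.
9/5 = 1.8 sts per cm; 64.77 × 1.8 = 116.59 sts.
Nearest multiple of 6 → 114.
8 inches = 20.32 cm; × 2.4 = 48.77 → 49 rows.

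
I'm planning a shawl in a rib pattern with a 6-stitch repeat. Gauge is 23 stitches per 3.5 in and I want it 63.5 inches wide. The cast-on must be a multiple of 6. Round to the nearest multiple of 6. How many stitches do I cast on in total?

Cast on 420 stitches.

23 / 3.5 = 6.571 sts per inch.
63.5 × 6.571 = 417.29 sts.
Nearest multiple of 6: 420.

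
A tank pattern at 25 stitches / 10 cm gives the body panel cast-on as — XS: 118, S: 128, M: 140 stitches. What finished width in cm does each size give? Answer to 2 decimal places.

XS 47.20 cm; S 51.20 cm; M 56.00 cm.

25/10 = 2.5 sts per cm.
XS: 118 / 2.5 = 47.200 → 47.20 cm.
S: 128 / 2.5 = 51.200 → 51.20 cm.
M: 140 / 2.5 = 56.000 → 56.00 cm.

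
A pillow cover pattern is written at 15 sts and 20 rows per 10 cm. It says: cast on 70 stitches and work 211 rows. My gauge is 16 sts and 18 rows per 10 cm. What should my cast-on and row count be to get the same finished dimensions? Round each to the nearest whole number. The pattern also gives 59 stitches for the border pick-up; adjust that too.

Cast on 75 stitches; work 190 rows; border pick-up 63 stitches.

Stitches: 70 × 16/15 = 74.67 → 75.
Rows: 211 × 18/20 = 189.90 → 190.
border pick-up: 59 × 16/15 = 62.93 → 63.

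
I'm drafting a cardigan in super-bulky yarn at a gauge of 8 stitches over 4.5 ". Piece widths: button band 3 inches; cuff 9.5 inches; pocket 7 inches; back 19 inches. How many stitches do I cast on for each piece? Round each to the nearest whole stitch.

button band 5; cuff 17; pocket 12; back 34.

Rate = 8/4.5 = 1.778 sts per in.
button band: 3 × 1.778 = 5.33 → 5.
cuff: 9.5 × 1.778 = 16.89 → 17.
pocket: 7 × 1.778 = 12.44 → 12.
back: 19 × 1.778 = 33.78 → 34.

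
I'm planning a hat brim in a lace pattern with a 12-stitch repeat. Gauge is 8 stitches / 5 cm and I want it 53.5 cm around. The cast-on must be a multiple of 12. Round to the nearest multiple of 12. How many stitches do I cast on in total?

84 stitches.

8 / 5 = 1.6 sts per cm.
53.5 × 1.6 = 85.60 sts.
Nearest multiple of 12: 84.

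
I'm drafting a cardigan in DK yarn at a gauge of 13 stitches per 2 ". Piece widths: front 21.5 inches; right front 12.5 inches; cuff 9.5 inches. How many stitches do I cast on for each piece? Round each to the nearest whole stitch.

Rate = 13/2 = 6.5 sts per in.
front: 21.5 × 6.5 = 139.75 → 140.
right front: 12.5 × 6.5 = 81.25 → 81.
cuff: 9.5 × 6.5 = 61.75 → 62.

front 140; right front 81; cuff 62.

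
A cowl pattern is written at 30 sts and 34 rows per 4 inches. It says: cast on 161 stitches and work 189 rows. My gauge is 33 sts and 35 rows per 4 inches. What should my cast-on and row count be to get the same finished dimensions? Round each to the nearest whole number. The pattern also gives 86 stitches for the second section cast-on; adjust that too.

Stitches: 161 × 33/30 = 177.10 → 177.
Rows: 189 × 35/34 = 194.56 → 195.
second section cast-on: 86 × 33/30 = 94.60 → 95.

Cast on 177 stitches; work 195 rows; second section cast-on 95 stitches.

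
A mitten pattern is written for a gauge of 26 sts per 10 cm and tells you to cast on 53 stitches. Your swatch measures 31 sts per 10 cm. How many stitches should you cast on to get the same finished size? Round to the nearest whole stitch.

Cast on 63 stitches.

Scale factor = 31 / 26 = 1.192.
53 × 31 / 26 = 63.19 sts.
→ 63 sts.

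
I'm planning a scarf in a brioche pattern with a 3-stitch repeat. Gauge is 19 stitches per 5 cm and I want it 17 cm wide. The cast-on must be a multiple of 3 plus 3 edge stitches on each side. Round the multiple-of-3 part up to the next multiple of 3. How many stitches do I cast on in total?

66 stitches.

19 / 5 = 3.8 sts per cm.
17 × 3.8 = 64.60 sts.
Less 6 edge sts → 58.60 for the repeat.
Next multiple of 3: 60.
Add back 6 edge sts → 66.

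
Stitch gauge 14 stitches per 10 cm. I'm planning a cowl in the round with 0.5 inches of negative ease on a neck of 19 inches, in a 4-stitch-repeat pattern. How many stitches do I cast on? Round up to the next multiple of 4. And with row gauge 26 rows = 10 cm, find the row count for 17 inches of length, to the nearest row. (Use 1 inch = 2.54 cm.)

Finished = 19 − 0.5 = 18.5 inches.
18.5 inches × 2.54 = 46.99 cm.
14/10 = 1.4 sts per cm; 46.99 × 1.4 = 65.79 sts.
Next multiple of 4 → 68.
17 inches = 43.18 cm; × 2.6 = 112.27 → 112 rows.

Cast on 68 stitches; work 112 rows.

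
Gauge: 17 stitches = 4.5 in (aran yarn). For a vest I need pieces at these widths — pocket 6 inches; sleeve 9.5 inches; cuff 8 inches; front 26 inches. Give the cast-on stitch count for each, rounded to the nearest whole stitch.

Rate = 17/4.5 = 3.778 sts per in.
pocket: 6 × 3.778 = 22.67 → 23.
sleeve: 9.5 × 3.778 = 35.89 → 36.
cuff: 8 × 3.778 = 30.22 → 30.
front: 26 × 3.778 = 98.22 → 98.

pocket 23; sleeve 36; cuff 30; front 98.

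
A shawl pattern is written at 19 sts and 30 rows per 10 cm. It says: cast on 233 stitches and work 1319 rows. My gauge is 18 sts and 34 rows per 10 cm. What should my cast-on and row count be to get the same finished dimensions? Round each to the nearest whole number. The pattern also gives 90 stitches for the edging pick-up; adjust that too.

Cast on 221 stitches; work 1495 rows; edging pick-up 85 stitches.

Stitches: 233 × 18/19 = 220.74 → 221.
Rows: 1319 × 34/30 = 1494.87 → 1495.
edging pick-up: 90 × 18/19 = 85.26 → 85.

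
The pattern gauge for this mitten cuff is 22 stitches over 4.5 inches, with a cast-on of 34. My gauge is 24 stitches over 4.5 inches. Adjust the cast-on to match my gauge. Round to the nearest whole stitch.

Cast on 37 stitches.

Scale factor = 24 / 22 = 1.091.
34 × 24 / 22 = 37.09 sts.
→ 37 sts.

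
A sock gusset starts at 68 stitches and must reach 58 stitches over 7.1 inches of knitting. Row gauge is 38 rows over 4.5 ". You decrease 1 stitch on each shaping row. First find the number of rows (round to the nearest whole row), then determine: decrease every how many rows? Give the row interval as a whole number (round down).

Decrease every 6th row.

Rows = 7.1 × 8.444 = 60.0 → 60 rows.
Stitches to remove: 10 → 10 shaping rows (at 1 st each).
60 / 10 = 6.00 → every 6 rows.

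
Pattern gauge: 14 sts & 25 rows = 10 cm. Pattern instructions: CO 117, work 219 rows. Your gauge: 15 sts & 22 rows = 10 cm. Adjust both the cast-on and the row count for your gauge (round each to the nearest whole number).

Cast on 125 stitches; work 193 rows.

Stitches: 117 × 15/14 = 125.36 → 125.
Rows: 219 × 22/25 = 192.72 → 193.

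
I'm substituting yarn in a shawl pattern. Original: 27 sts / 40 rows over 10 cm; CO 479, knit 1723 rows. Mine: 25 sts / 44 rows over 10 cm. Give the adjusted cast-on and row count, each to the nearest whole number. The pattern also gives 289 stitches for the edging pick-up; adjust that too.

Stitches: 479 × 25/27 = 443.52 → 444.
Rows: 1723 × 44/40 = 1895.30 → 1895.
edging pick-up: 289 × 25/27 = 267.59 → 268.

Cast on 444 stitches; work 1895 rows; edging pick-up 268 stitches.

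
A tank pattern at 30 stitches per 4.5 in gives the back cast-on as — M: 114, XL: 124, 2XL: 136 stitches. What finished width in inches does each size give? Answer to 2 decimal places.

30/4.5 = 6.667 sts per in.
M: 114 / 6.667 = 17.100 → 17.10 in.
XL: 124 / 6.667 = 18.600 → 18.60 in.
2XL: 136 / 6.667 = 20.400 → 20.40 in.

M 17.10 inches; XL 18.60 inches; 2XL 20.40 inches.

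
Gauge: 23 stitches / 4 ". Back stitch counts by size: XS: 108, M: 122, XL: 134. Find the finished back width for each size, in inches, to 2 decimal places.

23/4 = 5.75 sts per in.
XS: 108 / 5.75 = 18.783 → 18.78 in.
M: 122 / 5.75 = 21.217 → 21.22 in.
XL: 134 / 5.75 = 23.304 → 23.30 in.

XS 18.78 inches; M 21.22 inches; XL 23.30 inches.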